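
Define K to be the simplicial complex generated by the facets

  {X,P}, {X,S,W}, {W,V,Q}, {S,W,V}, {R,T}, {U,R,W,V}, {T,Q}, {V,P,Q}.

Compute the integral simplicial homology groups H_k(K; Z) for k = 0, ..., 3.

K has 9 vertices, 17 edges, 8 triangles, 1 3-simplex.
rank ∂_0 = 0, rank ∂_1 = 8 ⇒ b_0 = 9 − 0 − 8 = 1; all invariant factors of ∂_1 are 1 so no torsion. So H_0 ≅ Z.
rank ∂_1 = 8, rank ∂_2 = 7 ⇒ b_1 = 17 − 8 − 7 = 2; all invariant factors of ∂_2 are 1 so no torsion. So H_1 ≅ Z^2.
rank ∂_2 = 7, rank ∂_3 = 1 ⇒ b_2 = 8 − 7 − 1 = 0; all invariant factors of ∂_3 are 1 so no torsion. So H_2 ≅ 0.
rank ∂_3 = 1, rank ∂_4 = 0 ⇒ b_3 = 1 − 1 − 0 = 0. So H_3 ≅ 0.

H_0 ≅ Z,  H_1 ≅ Z^2,  H_2 = 0,  H_3 = 0.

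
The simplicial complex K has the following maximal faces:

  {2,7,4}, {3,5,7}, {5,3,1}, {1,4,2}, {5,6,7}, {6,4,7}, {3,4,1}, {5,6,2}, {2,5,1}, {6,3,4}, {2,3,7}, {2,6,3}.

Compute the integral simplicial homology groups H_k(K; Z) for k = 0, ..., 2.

K has 7 vertices, 18 edges, 12 triangles.
rank ∂_0 = 0, rank ∂_1 = 6 ⇒ b_0 = 7 − 0 − 6 = 1; all invariant factors of ∂_1 are 1 so no torsion. So H_0 ≅ Z.
rank ∂_1 = 6, rank ∂_2 = 12 ⇒ b_1 = 18 − 6 − 12 = 0; ∂_2 has invariant factor(s) [2] giving torsion. So H_1 ≅ Z/2Z.
rank ∂_2 = 12, rank ∂_3 = 0 ⇒ b_2 = 12 − 12 − 0 = 0. So H_2 ≅ 0.

H_0 ≅ Z,  H_1 ≅ Z/2Z,  H_2 = 0.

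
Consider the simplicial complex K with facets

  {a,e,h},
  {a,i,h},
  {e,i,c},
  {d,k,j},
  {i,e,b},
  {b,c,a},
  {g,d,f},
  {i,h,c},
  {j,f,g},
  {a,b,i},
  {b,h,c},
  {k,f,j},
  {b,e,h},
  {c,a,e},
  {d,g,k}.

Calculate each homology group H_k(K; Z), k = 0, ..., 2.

K has 11 vertices, 25 edges, 15 triangles.
rank ∂_0 = 0, rank ∂_1 = 9 ⇒ b_0 = 11 − 0 − 9 = 2; all invariant factors of ∂_1 are 1 so no torsion. So H_0 ≅ Z^2.
rank ∂_1 = 9, rank ∂_2 = 15 ⇒ b_1 = 25 − 9 − 15 = 1; ∂_2 has invariant factor(s) [2] giving torsion. So H_1 ≅ Z ⊕ Z_2.
rank ∂_2 = 15, rank ∂_3 = 0 ⇒ b_2 = 15 − 15 − 0 = 0. So H_2 ≅ 0.

H_0 = Z^2,  H_1 = Z ⊕ Z_2,  H_2 = 0.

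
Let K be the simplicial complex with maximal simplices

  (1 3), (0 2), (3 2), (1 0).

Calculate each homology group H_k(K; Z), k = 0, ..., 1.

Order the vertices as 0 < 1 < 2 < 3. Listing each simplex with vertices in this order, K has dimension 1 with simplices:

  0-simplices (4): [0], [1], [2], [3]
  1-simplices (4): [0,1], [0,2], [1,3], [2,3]

so the chain groups are C_0 ≅ Z^4, C_1 ≅ Z^4.

∂_1: C_1 → C_0 is given by ∂[p,q] = [q] − [p]. For instance
  ∂[2,3] = [3] − [2].
As a 4×4 matrix over Z this has rank 3, with invariant factors (1,1,1).

From H_k ≅ ker(∂_k) / im(∂_{k+1}) we obtain:

  H_0: rank C_0 − rank ∂_1 = 4 − 3 = 1, and the invariant factors of ∂_1 are all 1, so H_0 ≅ Z.
  H_1: rank ker ∂_1 − rank ∂_2 = (4 − 3) − 0 = 1, and there is no ∂_2, so H_1 ≅ Z.

As a check, the Euler characteristic is 4 − 4 = 0, which agrees with 1 − 1 = 0.

H_0 ≅ Z,  H_1 ≅ Z.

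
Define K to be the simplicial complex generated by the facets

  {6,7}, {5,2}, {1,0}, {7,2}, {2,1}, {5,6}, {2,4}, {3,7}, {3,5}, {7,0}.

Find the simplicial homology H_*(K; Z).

Fix the vertex order 0 < 1 < 2 < 3 < 4 < 5 < 6 < 7 and write every simplex with vertices in increasing order. Then dim K = 1 and the simplices of K are:

  0-simplices (8): [0], [1], [2], [3], [4], [5], [6], [7]
  1-simplices (10): [0,1], [0,7], [1,2], [2,4], [2,5], [2,7], [3,5], [3,7], [5,6], [6,7]

Hence C_0 ≅ Z^8, C_1 ≅ Z^10.

The boundary map ∂_1: C_1 → C_0 is given by ∂[p,q] = [q] − [p]. For instance
  ∂[3,7] = [7] − [3].
As a 8×10 matrix over Z this has rank 7, with invariant factors (1,1,1,1,1,1,1).

Computing H_k = (kernel of ∂_k) / (image of ∂_{k+1}):

  H_0: rank C_0 − rank ∂_1 = 8 − 7 = 1, and the invariant factors of ∂_1 are all 1, so H_0 = Z.
  H_1: rank ker ∂_1 − rank ∂_2 = (10 − 7) − 0 = 3, and there is no ∂_2, so H_1 = Z^3.

As a check, the Euler characteristic is 8 − 10 = -2, which agrees with 1 − 3 = -2.

H_0 = Z,  H_1 = Z^3.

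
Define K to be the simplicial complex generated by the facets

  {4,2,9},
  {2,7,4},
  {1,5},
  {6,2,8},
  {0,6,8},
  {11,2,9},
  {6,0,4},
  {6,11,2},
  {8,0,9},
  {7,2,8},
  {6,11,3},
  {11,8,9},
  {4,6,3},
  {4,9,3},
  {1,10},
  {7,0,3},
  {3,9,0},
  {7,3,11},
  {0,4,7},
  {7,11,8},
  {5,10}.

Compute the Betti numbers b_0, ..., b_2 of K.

Order the vertices as 0 < 1 < 2 < 3 < 4 < 5 < 6 < 7 < 8 < 9 < 10 < 11. Listing each simplex with vertices in this order, K has dimension 2 with simplices:

  0-simplices (12): [0], [1], [2], [3], [4], [5], [6], [7], [8], [9], [10], [11]
  1-simplices (30): (30 of them)
  2-simplices (18): (18 of them)

Hence C_0 ≅ Z^12, C_1 ≅ Z^30, C_2 ≅ Z^18.

∂_1: C_1 → C_0 sends each edge [p,q] (with p < q) to q − p.
As a 12×30 matrix over Z this has rank 10, with invariant factors (1,1,1,1,1,1,1,1,1,1).

∂_2: C_2 → C_1 maps a triangle to the signed sum of its edges. For instance
  ∂[0,3,7] = [3,7] − [0,7] + [0,3],
  ∂[3,6,11] = [6,11] − [3,11] + [3,6].
The 30×18 boundary matrix has rank 18 and Smith normal form diag(1,1,1,1,1,1,1,1,1,1,1,1,1,1,1,1,1,2).

Computing H_k = (kernel of ∂_k) / (image of ∂_{k+1}):

  H_0: rank C_0 − rank ∂_1 = 12 − 10 = 2, and the invariant factors of ∂_1 are all 1, so H_0 ≅ Z^2.
  H_1: rank ker ∂_1 − rank ∂_2 = (30 − 10) − 18 = 2, and ∂_2 has invariant factor 2 > 1, so H_1 ≅ Z^2 ⊕ Z_2.
  H_2: rank ker ∂_2 − rank ∂_3 = (18 − 18) − 0 = 0, and there is no ∂_3, so H_2 ≅ 0.

As a check, the Euler characteristic is 12 − 30 + 18 = 0, which agrees with 2 − 2 + 0 = 0.

Hence the Betti numbers are b_0 = 2, b_1 = 2, b_2 = 0.

b_0 = 2, b_1 = 2, b_2 = 0.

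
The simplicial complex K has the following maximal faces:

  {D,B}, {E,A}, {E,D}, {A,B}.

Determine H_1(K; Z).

Fix the vertex order A < B < D < E and write every simplex with vertices in increasing order. Then dim K = 1 and the simplices of K are:

  0-simplices (4): A, B, D, E
  1-simplices (4): AB, AE, BD, DE

so the chain groups are C_0 ≅ Z^4, C_1 ≅ Z^4.

Boundary ∂_1: C_1 → C_0 sends each edge [p,q] (with p < q) to q − p.
This gives a 4×4 integer matrix of rank 3; reducing to Smith normal form yields diagonal entries (1,1,1).

Computing H_k = (kernel of ∂_k) / (image of ∂_{k+1}):

  H_1: rank ker ∂_1 − rank ∂_2 = (4 − 3) − 0 = 1, and there is no ∂_2, so H_1 ≅ Z.

(K is a triangulation of the circle S^1.)

H_1 = Z.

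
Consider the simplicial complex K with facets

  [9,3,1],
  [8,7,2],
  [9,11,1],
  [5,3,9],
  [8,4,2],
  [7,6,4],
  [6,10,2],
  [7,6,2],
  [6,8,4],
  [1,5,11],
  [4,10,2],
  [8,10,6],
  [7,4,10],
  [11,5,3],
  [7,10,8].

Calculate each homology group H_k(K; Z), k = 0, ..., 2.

We work with the vertex ordering 1 < 2 < 3 < 4 < 5 < 6 < 7 < 8 < 9 < 10 < 11. The simplices of K, each written with vertices in increasing order, are:

  0-simplices (11): [1], [2], [3], [4], [5], [6], [7], [8], [9], [10], [11]
  1-simplices (25): (25 of them)
  2-simplices (15): [1,3,9], [1,5,11], [1,9,11], [2,4,8], [2,4,10], [2,6,7], [2,6,10], [2,7,8], [3,5,9], [3,5,11], [4,6,7], [4,6,8], [4,7,10], [6,8,10], [7,8,10]

Hence C_0 ≅ Z^11, C_1 ≅ Z^25, C_2 ≅ Z^15.

The boundary map ∂_1: C_1 → C_0 is given by ∂[p,q] = [q] − [p].
As a 11×25 matrix over Z this has rank 9, with invariant factors (1,1,1,1,1,1,1,1,1).

∂_2: C_2 → C_1 sends each 2-simplex [p,q,r] to [q,r] − [p,r] + [p,q]. For instance
  ∂[2,6,7] = [6,7] − [2,7] + [2,6],
  ∂[2,7,8] = [7,8] − [2,8] + [2,7].
As a 25×15 matrix over Z this has rank 15, with invariant factors (1,1,1,1,1,1,1,1,1,1,1,1,1,1,2).

From H_k ≅ ker(∂_k) / im(∂_{k+1}) we obtain:

  H_0: rank C_0 − rank ∂_1 = 11 − 9 = 2, and the invariant factors of ∂_1 are all 1, so H_0 = Z^2.
  H_1: rank ker ∂_1 − rank ∂_2 = (25 − 9) − 15 = 1, and ∂_2 has invariant factor 2 > 1, so H_1 = Z ⊕ Z/2Z.
  H_2: rank ker ∂_2 − rank ∂_3 = (15 − 15) − 0 = 0, and there is no ∂_3, so H_2 = 0.

H_0 ≅ Z^2,  H_1 ≅ Z ⊕ Z/2Z,  H_2 = 0.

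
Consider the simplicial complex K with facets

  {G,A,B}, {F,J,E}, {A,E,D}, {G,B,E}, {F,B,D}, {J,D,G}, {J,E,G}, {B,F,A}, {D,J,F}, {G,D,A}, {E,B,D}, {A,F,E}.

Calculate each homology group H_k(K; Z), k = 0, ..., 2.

Take the total order A < B < D < E < F < G < J on the vertex set. Then K (dimension 2) consists of the simplices:

  0-simplices (7): A, B, D, E, F, G, J
  1-simplices (18): AB, AD, AE, AF, AG, BD, BE, BF, BG, DE, DF, DG, DJ, EF, EG, EJ, FJ, GJ
  2-simplices (12): ABF, ABG, ADE, ADG, AEF, BDE, BDF, BEG, DFJ, DGJ, EFJ, EGJ

Hence C_0 ≅ Z^7, C_1 ≅ Z^18, C_2 ≅ Z^12.

The boundary map ∂_1: C_1 → C_0 sends each edge [p,q] (with p < q) to q − p. For instance
  ∂DJ = J − D.
The resulting 7×18 matrix has rank 6, and its Smith normal form has invariant factors (1,1,1,1,1,1).

The boundary map ∂_2: C_2 → C_1 sends each 2-simplex [p,q,r] to [q,r] − [p,r] + [p,q]. For instance
  ∂EFJ = FJ − EJ + EF,
  ∂EGJ = GJ − EJ + EG.
This gives a 18×12 integer matrix of rank 12; reducing to Smith normal form yields diagonal entries (1,1,1,1,1,1,1,1,1,1,1,2).

Reading off H_k = ker ∂_k / im ∂_{k+1}:

  H_0: rank C_0 − rank ∂_1 = 7 − 6 = 1, and the invariant factors of ∂_1 are all 1, so H_0 = Z.
  H_1: rank ker ∂_1 − rank ∂_2 = (18 − 6) − 12 = 0, and ∂_2 has invariant factor 2 > 1, so H_1 = Z/2.
  H_2: rank ker ∂_2 − rank ∂_3 = (12 − 12) − 0 = 0, and there is no ∂_3, so H_2 = 0.

As a check, the Euler characteristic is 7 − 18 + 12 = 1, which agrees with 1 − 0 + 0 = 1.
(K is a triangulation of the real projective plane RP^2.)

H_0 = Z,  H_1 = Z/2,  H_2 = 0.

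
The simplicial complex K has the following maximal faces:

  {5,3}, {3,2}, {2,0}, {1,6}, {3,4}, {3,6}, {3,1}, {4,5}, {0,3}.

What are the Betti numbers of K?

b_0 = 1, b_1 = 3.

Order the vertices as 0 < 1 < 2 < 3 < 4 < 5 < 6. Listing each simplex with vertices in this order, K has dimension 1 with simplices:

  0-simplices (7): [0], [1], [2], [3], [4], [5], [6]
  1-simplices (9): [0,2], [0,3], [1,3], [1,6], [2,3], [3,4], [3,5], [3,6], [4,5]

so the chain groups are C_0 ≅ Z^7, C_1 ≅ Z^9.

The boundary map ∂_1: C_1 → C_0 sends each edge [p,q] (with p < q) to q − p. For instance
  ∂[0,2] = [2] − [0].
This gives a 7×9 integer matrix of rank 6; reducing to Smith normal form yields diagonal entries (1,1,1,1,1,1).

Computing H_k = (kernel of ∂_k) / (image of ∂_{k+1}):

  H_0: rank C_0 − rank ∂_1 = 7 − 6 = 1, and the invariant factors of ∂_1 are all 1, so H_0 = Z.
  H_1: rank ker ∂_1 − rank ∂_2 = (9 − 6) − 0 = 3, and there is no ∂_2, so H_1 = Z^3.

(K is a triangulation of a wedge of 3 circles.)

Hence the Betti numbers are b_0 = 1, b_1 = 3.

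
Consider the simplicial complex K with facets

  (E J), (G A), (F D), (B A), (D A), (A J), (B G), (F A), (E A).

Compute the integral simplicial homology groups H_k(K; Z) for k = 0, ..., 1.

H_0 = Z,  H_1 = Z^3.

We work with the vertex ordering A < B < D < E < F < G < J. The simplices of K, each written with vertices in increasing order, are:

  0-simplices (7): A, B, D, E, F, G, J
  1-simplices (9): AB, AD, AE, AF, AG, AJ, BG, DF, EJ

Hence C_0 ≅ Z^7, C_1 ≅ Z^9.

∂_1: C_1 → C_0 maps an edge to its endpoints' difference, ∂[p,q] = q − p. For instance
  ∂DF = F − D.
The resulting 7×9 matrix has rank 6, and its Smith normal form has invariant factors (1,1,1,1,1,1).

Computing H_k = (kernel of ∂_k) / (image of ∂_{k+1}):

  H_0: rank C_0 − rank ∂_1 = 7 − 6 = 1, and the invariant factors of ∂_1 are all 1, so H_0 ≅ Z.
  H_1: rank ker ∂_1 − rank ∂_2 = (9 − 6) − 0 = 3, and there is no ∂_2, so H_1 ≅ Z^3.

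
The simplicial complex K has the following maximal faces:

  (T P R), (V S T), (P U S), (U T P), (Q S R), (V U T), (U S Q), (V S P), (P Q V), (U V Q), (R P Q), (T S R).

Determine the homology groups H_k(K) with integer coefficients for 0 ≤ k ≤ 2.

Order the vertices as P < Q < R < S < T < U < V. Listing each simplex with vertices in this order, K has dimension 2 with simplices:

  0-simplices (7): P, Q, R, S, T, U, V
  1-simplices (18): PQ, PR, PS, PT, PU, PV, QR, QS, QU, QV, RS, RT, ST, SU, SV, TU, TV, UV
  2-simplices (12): PQR, PQV, PRT, PSU, PSV, PTU, QRS, QSU, QUV, RST, STV, TUV

giving chain groups C_0 ≅ Z^7, C_1 ≅ Z^18, C_2 ≅ Z^12.

∂_1: C_1 → C_0 is given by ∂[p,q] = [q] − [p]. For instance
  ∂RS = S − R.
This gives a 7×18 integer matrix of rank 6; reducing to Smith normal form yields diagonal entries (1,1,1,1,1,1).

The boundary map ∂_2: C_2 → C_1 sends each 2-simplex [p,q,r] to [q,r] − [p,r] + [p,q]. For instance
  ∂PTU = TU − PU + PT,
  ∂PRT = RT − PT + PR.
This gives a 18×12 integer matrix of rank 12; reducing to Smith normal form yields diagonal entries (1,1,1,1,1,1,1,1,1,1,1,2).

From H_k ≅ ker(∂_k) / im(∂_{k+1}) we obtain:

  H_0: rank C_0 − rank ∂_1 = 7 − 6 = 1, and the invariant factors of ∂_1 are all 1, so H_0 ≅ Z.
  H_1: rank ker ∂_1 − rank ∂_2 = (18 − 6) − 12 = 0, and ∂_2 has invariant factor 2 > 1, so H_1 ≅ Z_2.
  H_2: rank ker ∂_2 − rank ∂_3 = (12 − 12) − 0 = 0, and there is no ∂_3, so H_2 ≅ 0.

(K is a triangulation of the real projective plane RP^2.)

H_0 ≅ Z,  H_1 ≅ Z_2,  H_2 = 0.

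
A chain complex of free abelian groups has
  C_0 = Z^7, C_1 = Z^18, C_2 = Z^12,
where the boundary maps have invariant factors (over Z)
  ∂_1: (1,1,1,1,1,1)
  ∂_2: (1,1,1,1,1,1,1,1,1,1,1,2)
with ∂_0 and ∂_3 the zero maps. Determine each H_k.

H_0 = Z,  H_1 = Z/2,  H_2 = 0.

H_0: b_0 = 7 − 0 − 6 = 1; torsion from ∂_1 factors > 1: none. So H_0 = Z.
H_1: b_1 = 18 − 6 − 12 = 0; torsion from ∂_2 factors > 1: [2]. So H_1 = Z/2.
H_2: b_2 = 12 − 12 − 0 = 0; torsion from ∂_3 factors > 1: none. So H_2 = 0.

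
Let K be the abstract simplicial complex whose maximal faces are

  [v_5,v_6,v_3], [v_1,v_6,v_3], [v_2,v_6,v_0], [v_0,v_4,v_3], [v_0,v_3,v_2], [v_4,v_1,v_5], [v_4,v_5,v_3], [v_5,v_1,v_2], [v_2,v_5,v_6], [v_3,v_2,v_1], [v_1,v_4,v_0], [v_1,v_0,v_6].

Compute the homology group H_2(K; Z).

H_2 = 0.

K has 7 vertices, 18 edges, 12 triangles.
rank ∂_2 = 12, rank ∂_3 = 0 ⇒ b_2 = 12 − 12 − 0 = 0. So H_2 ≅ 0.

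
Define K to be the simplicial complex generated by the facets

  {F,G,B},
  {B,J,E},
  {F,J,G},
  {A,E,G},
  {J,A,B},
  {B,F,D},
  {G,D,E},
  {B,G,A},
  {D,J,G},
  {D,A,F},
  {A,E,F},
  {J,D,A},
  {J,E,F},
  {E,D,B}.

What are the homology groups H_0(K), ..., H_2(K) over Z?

Take the total order A < B < D < E < F < G < J on the vertex set. Then K (dimension 2) consists of the simplices:

  0-simplices (7): A, B, D, E, F, G, J
  1-simplices (21): AB, AD, AE, AF, AG, AJ, BD, BE, BF, BG, BJ, DE, DF, DG, DJ, EF, EG, EJ, FG, FJ, GJ
  2-simplices (14): ABG, ABJ, ADF, ADJ, AEF, AEG, BDE, BDF, BEJ, BFG, DEG, DGJ, EFJ, FGJ

giving chain groups C_0 ≅ Z^7, C_1 ≅ Z^21, C_2 ≅ Z^14.

Boundary ∂_1: C_1 → C_0 maps an edge to its endpoints' difference, ∂[p,q] = q − p.
This gives a 7×21 integer matrix of rank 6; reducing to Smith normal form yields diagonal entries (1,1,1,1,1,1).

∂_2: C_2 → C_1 maps a triangle to the signed sum of its edges. For instance
  ∂ABJ = BJ − AJ + AB,
  ∂BFG = FG − BG + BF.
The resulting 21×14 matrix has rank 13, and its Smith normal form has invariant factors (1,1,1,1,1,1,1,1,1,1,1,1,1).

Now H_k = ker ∂_k / im ∂_{k+1}, so:

  H_0: rank C_0 − rank ∂_1 = 7 − 6 = 1, and the invariant factors of ∂_1 are all 1, so H_0 ≅ Z.
  H_1: rank ker ∂_1 − rank ∂_2 = (21 − 6) − 13 = 2, and the invariant factors of ∂_2 are all 1, so H_1 ≅ Z^2.
  H_2: rank ker ∂_2 − rank ∂_3 = (14 − 13) − 0 = 1, and there is no ∂_3, so H_2 ≅ Z.

H_0 ≅ Z,  H_1 ≅ Z^2,  H_2 ≅ Z.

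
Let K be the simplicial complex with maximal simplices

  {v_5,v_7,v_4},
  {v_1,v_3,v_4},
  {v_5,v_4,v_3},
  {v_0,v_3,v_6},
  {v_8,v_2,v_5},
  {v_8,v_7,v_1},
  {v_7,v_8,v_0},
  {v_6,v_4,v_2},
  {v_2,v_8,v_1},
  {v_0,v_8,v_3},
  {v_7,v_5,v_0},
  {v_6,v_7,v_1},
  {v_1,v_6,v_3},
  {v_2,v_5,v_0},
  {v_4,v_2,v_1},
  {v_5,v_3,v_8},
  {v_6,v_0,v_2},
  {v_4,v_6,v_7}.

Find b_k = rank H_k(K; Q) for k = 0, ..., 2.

b_0 = 1, b_1 = 1, b_2 = 0.

Fix the vertex order v_0 < v_1 < v_2 < v_3 < v_4 < v_5 < v_6 < v_7 < v_8 and write every simplex with vertices in increasing order. Then dim K = 2 and the simplices of K are:

  0-simplices (9): [v_0], [v_1], [v_2], [v_3], [v_4], [v_5], [v_6], [v_7], [v_8]
  1-simplices (27): (27 of them)
  2-simplices (18): (18 of them)

Hence C_0 ≅ Z^9, C_1 ≅ Z^27, C_2 ≅ Z^18.

∂_1: C_1 → C_0 sends each edge [p,q] (with p < q) to q − p. For instance
  ∂[v_2,v_5] = [v_5] − [v_2].
This gives a 9×27 integer matrix of rank 8; reducing to Smith normal form yields diagonal entries (1,1,1,1,1,1,1,1).

The boundary map ∂_2: C_2 → C_1 acts by ∂[p,q,r] = [q,r] − [p,r] + [p,q]. For instance
  ∂[v_0,v_3,v_8] = [v_3,v_8] − [v_0,v_8] + [v_0,v_3],
  ∂[v_0,v_2,v_6] = [v_2,v_6] − [v_0,v_6] + [v_0,v_2].
As a 27×18 matrix over Z this has rank 18, with invariant factors (1,1,1,1,1,1,1,1,1,1,1,1,1,1,1,1,1,2).

From H_k ≅ ker(∂_k) / im(∂_{k+1}) we obtain:

  H_0: rank C_0 − rank ∂_1 = 9 − 8 = 1, and the invariant factors of ∂_1 are all 1, so H_0 = Z.
  H_1: rank ker ∂_1 − rank ∂_2 = (27 − 8) − 18 = 1, and ∂_2 has invariant factor 2 > 1, so H_1 = Z ⊕ Z/2Z.
  H_2: rank ker ∂_2 − rank ∂_3 = (18 − 18) − 0 = 0, and there is no ∂_3, so H_2 = 0.

As a check, the Euler characteristic is 9 − 27 + 18 = 0, which agrees with 1 − 1 + 0 = 0.

Hence the Betti numbers are b_0 = 1, b_1 = 1, b_2 = 0.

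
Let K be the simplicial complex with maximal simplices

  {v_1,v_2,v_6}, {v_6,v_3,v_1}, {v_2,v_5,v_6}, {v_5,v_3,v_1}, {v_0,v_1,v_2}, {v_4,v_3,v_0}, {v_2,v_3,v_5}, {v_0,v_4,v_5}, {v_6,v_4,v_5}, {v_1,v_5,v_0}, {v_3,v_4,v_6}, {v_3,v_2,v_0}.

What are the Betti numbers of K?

b_0 = 1, b_1 = 0, b_2 = 0.

Order the vertices as v_0 < v_1 < v_2 < v_3 < v_4 < v_5 < v_6. Listing each simplex with vertices in this order, K has dimension 2 with simplices:

  0-simplices (7): [v_0], [v_1], [v_2], [v_3], [v_4], [v_5], [v_6]
  1-simplices (18): (18 of them)
  2-simplices (12): (12 of them)

giving chain groups C_0 ≅ Z^7, C_1 ≅ Z^18, C_2 ≅ Z^12.

∂_1: C_1 → C_0 sends each edge [p,q] (with p < q) to q − p.
This gives a 7×18 integer matrix of rank 6; reducing to Smith normal form yields diagonal entries (1,1,1,1,1,1).

The boundary map ∂_2: C_2 → C_1 acts by ∂[p,q,r] = [q,r] − [p,r] + [p,q]. For instance
  ∂[v_2,v_3,v_5] = [v_3,v_5] − [v_2,v_5] + [v_2,v_3],
  ∂[v_3,v_4,v_6] = [v_4,v_6] − [v_3,v_6] + [v_3,v_4].
The resulting 18×12 matrix has rank 12, and its Smith normal form has invariant factors (1,1,1,1,1,1,1,1,1,1,1,2).

Reading off H_k = ker ∂_k / im ∂_{k+1}:

  H_0: rank C_0 − rank ∂_1 = 7 − 6 = 1, and the invariant factors of ∂_1 are all 1, so H_0 = Z.
  H_1: rank ker ∂_1 − rank ∂_2 = (18 − 6) − 12 = 0, and ∂_2 has invariant factor 2 > 1, so H_1 = Z/2Z.
  H_2: rank ker ∂_2 − rank ∂_3 = (12 − 12) − 0 = 0, and there is no ∂_3, so H_2 = 0.

(K is a triangulation of the real projective plane RP^2.)

Hence the Betti numbers are b_0 = 1, b_1 = 0, b_2 = 0.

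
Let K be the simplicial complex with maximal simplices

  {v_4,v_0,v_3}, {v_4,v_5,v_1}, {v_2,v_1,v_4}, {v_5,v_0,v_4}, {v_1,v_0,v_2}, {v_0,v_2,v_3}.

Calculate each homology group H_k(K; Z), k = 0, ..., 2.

Take the total order v_0 < v_1 < v_2 < v_3 < v_4 < v_5 on the vertex set. Then K (dimension 2) consists of the simplices:

  0-simplices (6): [v_0], [v_1], [v_2], [v_3], [v_4], [v_5]
  1-simplices (12): [v_0,v_1], [v_0,v_2], [v_0,v_3], [v_0,v_4], [v_0,v_5], [v_1,v_2], [v_1,v_4], [v_1,v_5], [v_2,v_3], [v_2,v_4], [v_3,v_4], [v_4,v_5]
  2-simplices (6): [v_0,v_1,v_2], [v_0,v_2,v_3], [v_0,v_3,v_4], [v_0,v_4,v_5], [v_1,v_2,v_4], [v_1,v_4,v_5]

Hence C_0 ≅ Z^6, C_1 ≅ Z^12, C_2 ≅ Z^6.

The boundary map ∂_1: C_1 → C_0 is given by ∂[p,q] = [q] − [p].
This gives a 6×12 integer matrix of rank 5; reducing to Smith normal form yields diagonal entries (1,1,1,1,1).

∂_2: C_2 → C_1 maps a triangle to the signed sum of its edges. For instance
  ∂[v_0,v_3,v_4] = [v_3,v_4] − [v_0,v_4] + [v_0,v_3],
  ∂[v_0,v_4,v_5] = [v_4,v_5] − [v_0,v_5] + [v_0,v_4].
This gives a 12×6 integer matrix of rank 6; reducing to Smith normal form yields diagonal entries (1,1,1,1,1,1).

Reading off H_k = ker ∂_k / im ∂_{k+1}:

  H_0: rank C_0 − rank ∂_1 = 6 − 5 = 1, and the invariant factors of ∂_1 are all 1, so H_0 ≅ Z.
  H_1: rank ker ∂_1 − rank ∂_2 = (12 − 5) − 6 = 1, and the invariant factors of ∂_2 are all 1, so H_1 ≅ Z.
  H_2: rank ker ∂_2 − rank ∂_3 = (6 − 6) − 0 = 0, and there is no ∂_3, so H_2 ≅ 0.

As a check, the Euler characteristic is 6 − 12 + 6 = 0, which agrees with 1 − 1 + 0 = 0.

H_0 ≅ Z,  H_1 ≅ Z,  H_2 = 0.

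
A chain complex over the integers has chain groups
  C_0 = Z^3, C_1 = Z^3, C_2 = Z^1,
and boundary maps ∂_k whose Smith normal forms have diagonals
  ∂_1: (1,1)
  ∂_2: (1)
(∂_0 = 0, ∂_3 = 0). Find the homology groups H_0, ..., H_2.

H_0 = Z,  H_1 = 0,  H_2 = 0.

H_0: b_0 = 3 − 0 − 2 = 1; torsion from ∂_1 factors > 1: none. So H_0 = Z.
H_1: b_1 = 3 − 2 − 1 = 0; torsion from ∂_2 factors > 1: none. So H_1 = 0.
H_2: b_2 = 1 − 1 − 0 = 0; torsion from ∂_3 factors > 1: none. So H_2 = 0.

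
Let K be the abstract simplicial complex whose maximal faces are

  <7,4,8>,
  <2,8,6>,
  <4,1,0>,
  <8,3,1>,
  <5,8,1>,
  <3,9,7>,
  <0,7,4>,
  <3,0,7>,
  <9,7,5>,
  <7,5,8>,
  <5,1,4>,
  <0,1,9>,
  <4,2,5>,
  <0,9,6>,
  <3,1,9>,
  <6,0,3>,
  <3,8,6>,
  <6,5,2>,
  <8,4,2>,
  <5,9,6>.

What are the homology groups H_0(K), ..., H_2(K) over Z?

We work with the vertex ordering 0 < 1 < 2 < 3 < 4 < 5 < 6 < 7 < 8 < 9. The simplices of K, each written with vertices in increasing order, are:

  0-simplices (10): [0], [1], [2], [3], [4], [5], [6], [7], [8], [9]
  1-simplices (30): (30 of them)
  2-simplices (20): (20 of them)

Hence C_0 ≅ Z^10, C_1 ≅ Z^30, C_2 ≅ Z^20.

Boundary ∂_1: C_1 → C_0 maps an edge to its endpoints' difference, ∂[p,q] = q − p.
As a 10×30 matrix over Z this has rank 9, with invariant factors (1,1,1,1,1,1,1,1,1).

The boundary map ∂_2: C_2 → C_1 maps a triangle to the signed sum of its edges. For instance
  ∂[2,4,5] = [4,5] − [2,5] + [2,4],
  ∂[2,4,8] = [4,8] − [2,8] + [2,4].
The resulting 30×20 matrix has rank 20, and its Smith normal form has invariant factors (1,1,1,1,1,1,1,1,1,1,1,1,1,1,1,1,1,1,1,2).

Reading off H_k = ker ∂_k / im ∂_{k+1}:

  H_0: rank C_0 − rank ∂_1 = 10 − 9 = 1, and the invariant factors of ∂_1 are all 1, so H_0 ≅ Z.
  H_1: rank ker ∂_1 − rank ∂_2 = (30 − 9) − 20 = 1, and ∂_2 has invariant factor 2 > 1, so H_1 ≅ Z ⊕ Z/2Z.
  H_2: rank ker ∂_2 − rank ∂_3 = (20 − 20) − 0 = 0, and there is no ∂_3, so H_2 ≅ 0.

As a check, the Euler characteristic is 10 − 30 + 20 = 0, which agrees with 1 − 1 + 0 = 0.
(K is a triangulation of the Klein bottle.)

H_0 ≅ Z,  H_1 ≅ Z ⊕ Z/2Z,  H_2 = 0.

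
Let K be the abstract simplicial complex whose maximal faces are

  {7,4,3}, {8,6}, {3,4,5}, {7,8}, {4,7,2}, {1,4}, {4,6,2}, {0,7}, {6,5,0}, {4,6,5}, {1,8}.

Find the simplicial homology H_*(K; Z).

H_0 ≅ Z,  H_1 ≅ Z^3,  H_2 = 0.

Take the total order 0 < 1 < 2 < 3 < 4 < 5 < 6 < 7 < 8 on the vertex set. Then K (dimension 2) consists of the simplices:

  0-simplices (9): [0], [1], [2], [3], [4], [5], [6], [7], [8]
  1-simplices (17): [0,5], [0,6], [0,7], [1,4], [1,8], [2,4], [2,6], [2,7], [3,4], [3,5], [3,7], [4,5], [4,6], [4,7], [5,6], [6,8], [7,8]
  2-simplices (6): [0,5,6], [2,4,6], [2,4,7], [3,4,5], [3,4,7], [4,5,6]

giving chain groups C_0 ≅ Z^9, C_1 ≅ Z^17, C_2 ≅ Z^6.

The boundary map ∂_1: C_1 → C_0 sends each edge [p,q] (with p < q) to q − p.
The 9×17 boundary matrix has rank 8 and Smith normal form diag(1,1,1,1,1,1,1,1).

∂_2: C_2 → C_1 sends each 2-simplex [p,q,r] to [q,r] − [p,r] + [p,q]. For instance
  ∂[2,4,7] = [4,7] − [2,7] + [2,4],
  ∂[4,5,6] = [5,6] − [4,6] + [4,5].
The resulting 17×6 matrix has rank 6, and its Smith normal form has invariant factors (1,1,1,1,1,1).

Computing H_k = (kernel of ∂_k) / (image of ∂_{k+1}):

  H_0: rank C_0 − rank ∂_1 = 9 − 8 = 1, and the invariant factors of ∂_1 are all 1, so H_0 = Z.
  H_1: rank ker ∂_1 − rank ∂_2 = (17 − 8) − 6 = 3, and the invariant factors of ∂_2 are all 1, so H_1 = Z^3.
  H_2: rank ker ∂_2 − rank ∂_3 = (6 − 6) − 0 = 0, and there is no ∂_3, so H_2 = 0.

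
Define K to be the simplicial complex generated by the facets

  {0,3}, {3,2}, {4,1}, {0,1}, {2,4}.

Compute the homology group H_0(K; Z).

H_0 = Z.

Order the vertices as 0 < 1 < 2 < 3 < 4. Listing each simplex with vertices in this order, K has dimension 1 with simplices:

  0-simplices (5): [0], [1], [2], [3], [4]
  1-simplices (5): [0,1], [0,3], [1,4], [2,3], [2,4]

Hence C_0 ≅ Z^5, C_1 ≅ Z^5.

Boundary ∂_1: C_1 → C_0 is given by ∂[p,q] = [q] − [p]. For instance
  ∂[0,3] = [3] − [0].
The resulting 5×5 matrix has rank 4, and its Smith normal form has invariant factors (1,1,1,1).

From H_k ≅ ker(∂_k) / im(∂_{k+1}) we obtain:

  H_0: rank C_0 − rank ∂_1 = 5 − 4 = 1, and the invariant factors of ∂_1 are all 1, so H_0 ≅ Z.

(K is a triangulation of the circle S^1.)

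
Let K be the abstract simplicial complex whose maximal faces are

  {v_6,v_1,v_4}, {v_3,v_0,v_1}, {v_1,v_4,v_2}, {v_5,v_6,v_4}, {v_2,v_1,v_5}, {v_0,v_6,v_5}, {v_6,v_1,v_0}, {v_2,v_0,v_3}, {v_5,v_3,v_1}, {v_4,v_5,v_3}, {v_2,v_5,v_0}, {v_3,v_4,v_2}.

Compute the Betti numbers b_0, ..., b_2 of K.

Order the vertices as v_0 < v_1 < v_2 < v_3 < v_4 < v_5 < v_6. Listing each simplex with vertices in this order, K has dimension 2 with simplices:

  0-simplices (7): [v_0], [v_1], [v_2], [v_3], [v_4], [v_5], [v_6]
  1-simplices (18): (18 of them)
  2-simplices (12): (12 of them)

giving chain groups C_0 ≅ Z^7, C_1 ≅ Z^18, C_2 ≅ Z^12.

Boundary ∂_1: C_1 → C_0 sends each edge [p,q] (with p < q) to q − p.
The 7×18 boundary matrix has rank 6 and Smith normal form diag(1,1,1,1,1,1).

Boundary ∂_2: C_2 → C_1 acts by ∂[p,q,r] = [q,r] − [p,r] + [p,q]. For instance
  ∂[v_1,v_2,v_4] = [v_2,v_4] − [v_1,v_4] + [v_1,v_2],
  ∂[v_3,v_4,v_5] = [v_4,v_5] − [v_3,v_5] + [v_3,v_4].
This gives a 18×12 integer matrix of rank 12; reducing to Smith normal form yields diagonal entries (1,1,1,1,1,1,1,1,1,1,1,2).

From H_k ≅ ker(∂_k) / im(∂_{k+1}) we obtain:

  H_0: rank C_0 − rank ∂_1 = 7 − 6 = 1, and the invariant factors of ∂_1 are all 1, so H_0 ≅ Z.
  H_1: rank ker ∂_1 − rank ∂_2 = (18 − 6) − 12 = 0, and ∂_2 has invariant factor 2 > 1, so H_1 ≅ Z/2.
  H_2: rank ker ∂_2 − rank ∂_3 = (12 − 12) − 0 = 0, and there is no ∂_3, so H_2 ≅ 0.

As a check, the Euler characteristic is 7 − 18 + 12 = 1, which agrees with 1 − 0 + 0 = 1.

Hence the Betti numbers are b_0 = 1, b_1 = 0, b_2 = 0.

b_0 = 1, b_1 = 0, b_2 = 0.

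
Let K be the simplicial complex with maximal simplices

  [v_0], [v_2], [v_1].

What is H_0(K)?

H_0 ≅ Z^3.

Order the vertices as v_0 < v_1 < v_2. Listing each simplex with vertices in this order, K has dimension 0 with simplices:

  0-simplices (3): [v_0], [v_1], [v_2]

Hence C_0 ≅ Z^3.

Reading off H_k = ker ∂_k / im ∂_{k+1}:

  H_0: rank C_0 − rank ∂_1 = 3 − 0 = 3, and there is no ∂_1, so H_0 ≅ Z^3.

(K is a triangulation of a set of 3 points.)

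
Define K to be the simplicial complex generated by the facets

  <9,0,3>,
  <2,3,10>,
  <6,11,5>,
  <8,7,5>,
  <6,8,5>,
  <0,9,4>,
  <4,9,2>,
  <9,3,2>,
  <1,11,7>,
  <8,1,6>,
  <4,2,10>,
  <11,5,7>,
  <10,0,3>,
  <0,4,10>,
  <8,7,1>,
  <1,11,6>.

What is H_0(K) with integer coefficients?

H_0 = Z^2.

Take the total order 0 < 1 < 2 < 3 < 4 < 5 < 6 < 7 < 8 < 9 < 10 < 11 on the vertex set. Then K (dimension 2) consists of the simplices:

  0-simplices (12): [0], [1], [2], [3], [4], [5], [6], [7], [8], [9], [10], [11]
  1-simplices (24): (24 of them)
  2-simplices (16): [0,3,9], [0,3,10], [0,4,9], [0,4,10], [1,6,8], [1,6,11], [1,7,8], [1,7,11], [2,3,9], [2,3,10], [2,4,9], [2,4,10], [5,6,8], [5,6,11], [5,7,8], [5,7,11]

giving chain groups C_0 ≅ Z^12, C_1 ≅ Z^24, C_2 ≅ Z^16.

∂_1: C_1 → C_0 is given by ∂[p,q] = [q] − [p].
The resulting 12×24 matrix has rank 10, and its Smith normal form has invariant factors (1,1,1,1,1,1,1,1,1,1).

The boundary map ∂_2: C_2 → C_1 maps a triangle to the signed sum of its edges. For instance
  ∂[0,3,10] = [3,10] − [0,10] + [0,3],
  ∂[2,3,10] = [3,10] − [2,10] + [2,3].
As a 24×16 matrix over Z this has rank 14, with invariant factors (1,1,1,1,1,1,1,1,1,1,1,1,1,1).

Computing H_k = (kernel of ∂_k) / (image of ∂_{k+1}):

  H_0: rank C_0 − rank ∂_1 = 12 − 10 = 2, and the invariant factors of ∂_1 are all 1, so H_0 = Z^2.

(K is a triangulation of the disjoint union of the 2-sphere S^2 and the 2-sphere S^2.)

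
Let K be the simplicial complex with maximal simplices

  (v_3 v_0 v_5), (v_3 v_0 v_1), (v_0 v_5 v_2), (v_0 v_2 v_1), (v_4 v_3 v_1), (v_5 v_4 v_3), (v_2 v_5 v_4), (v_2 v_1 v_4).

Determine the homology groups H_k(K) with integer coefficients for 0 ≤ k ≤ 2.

We work with the vertex ordering v_0 < v_1 < v_2 < v_3 < v_4 < v_5. The simplices of K, each written with vertices in increasing order, are:

  0-simplices (6): [v_0], [v_1], [v_2], [v_3], [v_4], [v_5]
  1-simplices (12): [v_0,v_1], [v_0,v_2], [v_0,v_3], [v_0,v_5], [v_1,v_2], [v_1,v_3], [v_1,v_4], [v_2,v_4], [v_2,v_5], [v_3,v_4], [v_3,v_5], [v_4,v_5]
  2-simplices (8): [v_0,v_1,v_2], [v_0,v_1,v_3], [v_0,v_2,v_5], [v_0,v_3,v_5], [v_1,v_2,v_4], [v_1,v_3,v_4], [v_2,v_4,v_5], [v_3,v_4,v_5]

so the chain groups are C_0 ≅ Z^6, C_1 ≅ Z^12, C_2 ≅ Z^8.

Boundary ∂_1: C_1 → C_0 sends each edge [p,q] (with p < q) to q − p. For instance
  ∂[v_2,v_5] = [v_5] − [v_2].
The 6×12 boundary matrix has rank 5 and Smith normal form diag(1,1,1,1,1).

Boundary ∂_2: C_2 → C_1 sends each 2-simplex [p,q,r] to [q,r] − [p,r] + [p,q]. For instance
  ∂[v_0,v_1,v_3] = [v_1,v_3] − [v_0,v_3] + [v_0,v_1],
  ∂[v_2,v_4,v_5] = [v_4,v_5] − [v_2,v_5] + [v_2,v_4].
As a 12×8 matrix over Z this has rank 7, with invariant factors (1,1,1,1,1,1,1).

Computing H_k = (kernel of ∂_k) / (image of ∂_{k+1}):

  H_0: rank C_0 − rank ∂_1 = 6 − 5 = 1, and the invariant factors of ∂_1 are all 1, so H_0 ≅ Z.
  H_1: rank ker ∂_1 − rank ∂_2 = (12 − 5) − 7 = 0, and the invariant factors of ∂_2 are all 1, so H_1 ≅ 0.
  H_2: rank ker ∂_2 − rank ∂_3 = (8 − 7) − 0 = 1, and there is no ∂_3, so H_2 ≅ Z.

As a check, the Euler characteristic is 6 − 12 + 8 = 2, which agrees with 1 − 0 + 1 = 2.

H_0 ≅ Z,  H_1 = 0,  H_2 ≅ Z.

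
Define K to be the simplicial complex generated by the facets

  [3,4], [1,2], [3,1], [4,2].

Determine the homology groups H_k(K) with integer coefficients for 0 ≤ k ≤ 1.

K has 4 vertices, 4 edges.
rank ∂_0 = 0, rank ∂_1 = 3 ⇒ b_0 = 4 − 0 − 3 = 1; all invariant factors of ∂_1 are 1 so no torsion. So H_0 ≅ Z.
rank ∂_1 = 3, rank ∂_2 = 0 ⇒ b_1 = 4 − 3 − 0 = 1. So H_1 ≅ Z.

H_0 ≅ Z,  H_1 ≅ Z.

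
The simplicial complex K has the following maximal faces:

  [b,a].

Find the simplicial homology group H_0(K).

H_0 = Z.

K has 2 vertices, 1 edge.
rank ∂_0 = 0, rank ∂_1 = 1 ⇒ b_0 = 2 − 0 − 1 = 1; all invariant factors of ∂_1 are 1 so no torsion. So H_0 ≅ Z.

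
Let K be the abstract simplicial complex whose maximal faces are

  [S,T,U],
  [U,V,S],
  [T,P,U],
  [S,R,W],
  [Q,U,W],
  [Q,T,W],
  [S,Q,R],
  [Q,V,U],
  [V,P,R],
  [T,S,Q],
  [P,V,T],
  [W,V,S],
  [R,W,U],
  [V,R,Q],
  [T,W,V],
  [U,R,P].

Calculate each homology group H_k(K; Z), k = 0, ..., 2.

H_0 ≅ Z,  H_1 ≅ Z^2,  H_2 ≅ Z.

Order the vertices as P < Q < R < S < T < U < V < W. Listing each simplex with vertices in this order, K has dimension 2 with simplices:

  0-simplices (8): P, Q, R, S, T, U, V, W
  1-simplices (24): PR, PT, PU, PV, QR, QS, QT, QU, QV, QW, RS, RU, RV, RW, ST, SU, SV, SW, TU, TV, TW, UV, UW, VW
  2-simplices (16): PRU, PRV, PTU, PTV, QRS, QRV, QST, QTW, QUV, QUW, RSW, RUW, STU, SUV, SVW, TVW

giving chain groups C_0 ≅ Z^8, C_1 ≅ Z^24, C_2 ≅ Z^16.

Boundary ∂_1: C_1 → C_0 maps an edge to its endpoints' difference, ∂[p,q] = q − p. For instance
  ∂QT = T − Q.
The 8×24 boundary matrix has rank 7 and Smith normal form diag(1,1,1,1,1,1,1).

The boundary map ∂_2: C_2 → C_1 sends each 2-simplex [p,q,r] to [q,r] − [p,r] + [p,q]. For instance
  ∂RSW = SW − RW + RS,
  ∂SVW = VW − SW + SV.
The 24×16 boundary matrix has rank 15 and Smith normal form diag(1,1,1,1,1,1,1,1,1,1,1,1,1,1,1).

From H_k ≅ ker(∂_k) / im(∂_{k+1}) we obtain:

  H_0: rank C_0 − rank ∂_1 = 8 − 7 = 1, and the invariant factors of ∂_1 are all 1, so H_0 ≅ Z.
  H_1: rank ker ∂_1 − rank ∂_2 = (24 − 7) − 15 = 2, and the invariant factors of ∂_2 are all 1, so H_1 ≅ Z^2.
  H_2: rank ker ∂_2 − rank ∂_3 = (16 − 15) − 0 = 1, and there is no ∂_3, so H_2 ≅ Z.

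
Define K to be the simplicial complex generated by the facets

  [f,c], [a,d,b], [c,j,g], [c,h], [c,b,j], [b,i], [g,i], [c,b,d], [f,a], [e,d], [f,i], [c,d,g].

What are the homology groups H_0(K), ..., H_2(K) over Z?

K has 10 vertices, 17 edges, 5 triangles.
rank ∂_0 = 0, rank ∂_1 = 9 ⇒ b_0 = 10 − 0 − 9 = 1; all invariant factors of ∂_1 are 1 so no torsion. So H_0 ≅ Z.
rank ∂_1 = 9, rank ∂_2 = 5 ⇒ b_1 = 17 − 9 − 5 = 3; all invariant factors of ∂_2 are 1 so no torsion. So H_1 ≅ Z^3.
rank ∂_2 = 5, rank ∂_3 = 0 ⇒ b_2 = 5 − 5 − 0 = 0. So H_2 ≅ 0.

H_0 = Z,  H_1 = Z^3,  H_2 = 0.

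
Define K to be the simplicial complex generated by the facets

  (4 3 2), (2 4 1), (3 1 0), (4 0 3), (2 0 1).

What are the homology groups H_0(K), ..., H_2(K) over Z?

H_0 = Z,  H_1 = Z,  H_2 = 0.

Order the vertices as 0 < 1 < 2 < 3 < 4. Listing each simplex with vertices in this order, K has dimension 2 with simplices:

  0-simplices (5): [0], [1], [2], [3], [4]
  1-simplices (10): [0,1], [0,2], [0,3], [0,4], [1,2], [1,3], [1,4], [2,3], [2,4], [3,4]
  2-simplices (5): [0,1,2], [0,1,3], [0,3,4], [1,2,4], [2,3,4]

Hence C_0 ≅ Z^5, C_1 ≅ Z^10, C_2 ≅ Z^5.

∂_1: C_1 → C_0 is given by ∂[p,q] = [q] − [p].
As a 5×10 matrix over Z this has rank 4, with invariant factors (1,1,1,1).

Boundary ∂_2: C_2 → C_1 acts by ∂[p,q,r] = [q,r] − [p,r] + [p,q]. For instance
  ∂[1,2,4] = [2,4] − [1,4] + [1,2],
  ∂[0,1,3] = [1,3] − [0,3] + [0,1].
This gives a 10×5 integer matrix of rank 5; reducing to Smith normal form yields diagonal entries (1,1,1,1,1).

Now H_k = ker ∂_k / im ∂_{k+1}, so:

  H_0: rank C_0 − rank ∂_1 = 5 − 4 = 1, and the invariant factors of ∂_1 are all 1, so H_0 = Z.
  H_1: rank ker ∂_1 − rank ∂_2 = (10 − 4) − 5 = 1, and the invariant factors of ∂_2 are all 1, so H_1 = Z.
  H_2: rank ker ∂_2 − rank ∂_3 = (5 − 5) − 0 = 0, and there is no ∂_3, so H_2 = 0.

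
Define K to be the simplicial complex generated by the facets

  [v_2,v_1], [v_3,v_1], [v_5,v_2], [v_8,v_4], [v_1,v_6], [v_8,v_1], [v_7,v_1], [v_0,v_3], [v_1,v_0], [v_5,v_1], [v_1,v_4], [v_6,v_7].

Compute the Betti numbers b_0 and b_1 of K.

b_0 = 1, b_1 = 4.

Fix the vertex order v_0 < v_1 < v_2 < v_3 < v_4 < v_5 < v_6 < v_7 < v_8 and write every simplex with vertices in increasing order. Then dim K = 1 and the simplices of K are:

  0-simplices (9): [v_0], [v_1], [v_2], [v_3], [v_4], [v_5], [v_6], [v_7], [v_8]
  1-simplices (12): [v_0,v_1], [v_0,v_3], [v_1,v_2], [v_1,v_3], [v_1,v_4], [v_1,v_5], [v_1,v_6], [v_1,v_7], [v_1,v_8], [v_2,v_5], [v_4,v_8], [v_6,v_7]

giving chain groups C_0 ≅ Z^9, C_1 ≅ Z^12.

Boundary ∂_1: C_1 → C_0 maps an edge to its endpoints' difference, ∂[p,q] = q − p. For instance
  ∂[v_1,v_6] = [v_6] − [v_1].
The resulting 9×12 matrix has rank 8, and its Smith normal form has invariant factors (1,1,1,1,1,1,1,1).

Reading off H_k = ker ∂_k / im ∂_{k+1}:

  H_0: rank C_0 − rank ∂_1 = 9 − 8 = 1, and the invariant factors of ∂_1 are all 1, so H_0 ≅ Z.
  H_1: rank ker ∂_1 − rank ∂_2 = (12 − 8) − 0 = 4, and there is no ∂_2, so H_1 ≅ Z^4.

Hence the Betti numbers are b_0 = 1, b_1 = 4.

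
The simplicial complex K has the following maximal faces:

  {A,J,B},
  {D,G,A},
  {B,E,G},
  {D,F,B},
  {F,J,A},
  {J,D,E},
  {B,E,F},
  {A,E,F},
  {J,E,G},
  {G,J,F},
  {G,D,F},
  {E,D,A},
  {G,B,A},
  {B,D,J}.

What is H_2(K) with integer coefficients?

K has 7 vertices, 21 edges, 14 triangles.
rank ∂_2 = 13, rank ∂_3 = 0 ⇒ b_2 = 14 − 13 − 0 = 1. So H_2 = Z.

H_2 ≅ Z.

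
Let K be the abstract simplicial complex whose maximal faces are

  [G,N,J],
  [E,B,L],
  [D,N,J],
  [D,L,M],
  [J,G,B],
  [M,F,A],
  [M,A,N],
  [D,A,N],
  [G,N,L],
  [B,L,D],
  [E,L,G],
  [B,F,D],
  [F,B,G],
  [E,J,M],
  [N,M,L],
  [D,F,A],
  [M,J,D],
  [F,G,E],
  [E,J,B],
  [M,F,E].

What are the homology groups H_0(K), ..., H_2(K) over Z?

H_0 = Z,  H_1 = Z ⊕ Z_2,  H_2 = 0.

Order the vertices as A < B < D < E < F < G < J < L < M < N. Listing each simplex with vertices in this order, K has dimension 2 with simplices:

  0-simplices (10): A, B, D, E, F, G, J, L, M, N
  1-simplices (30): AD, AF, AM, AN, BD, BE, BF, BG, BJ, BL, DF, DJ, DL, DM, DN, EF, EG, EJ, EL, EM, FG, FM, GJ, GL, GN, JM, JN, LM, LN, MN
  2-simplices (20): ADF, ADN, AFM, AMN, BDF, BDL, BEJ, BEL, BFG, BGJ, DJM, DJN, DLM, EFG, EFM, EGL, EJM, GJN, GLN, LMN

Hence C_0 ≅ Z^10, C_1 ≅ Z^30, C_2 ≅ Z^20.

∂_1: C_1 → C_0 sends each edge [p,q] (with p < q) to q − p. For instance
  ∂DJ = J − D.
This gives a 10×30 integer matrix of rank 9; reducing to Smith normal form yields diagonal entries (1,1,1,1,1,1,1,1,1).

Boundary ∂_2: C_2 → C_1 acts by ∂[p,q,r] = [q,r] − [p,r] + [p,q]. For instance
  ∂BEL = EL − BL + BE,
  ∂EJM = JM − EM + EJ.
The resulting 30×20 matrix has rank 20, and its Smith normal form has invariant factors (1,1,1,1,1,1,1,1,1,1,1,1,1,1,1,1,1,1,1,2).

Reading off H_k = ker ∂_k / im ∂_{k+1}:

  H_0: rank C_0 − rank ∂_1 = 10 − 9 = 1, and the invariant factors of ∂_1 are all 1, so H_0 = Z.
  H_1: rank ker ∂_1 − rank ∂_2 = (30 − 9) − 20 = 1, and ∂_2 has invariant factor 2 > 1, so H_1 = Z ⊕ Z_2.
  H_2: rank ker ∂_2 − rank ∂_3 = (20 − 20) − 0 = 0, and there is no ∂_3, so H_2 = 0.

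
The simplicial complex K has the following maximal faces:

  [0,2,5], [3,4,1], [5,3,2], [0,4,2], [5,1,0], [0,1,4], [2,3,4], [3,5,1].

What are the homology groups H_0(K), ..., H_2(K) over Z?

We work with the vertex ordering 0 < 1 < 2 < 3 < 4 < 5. The simplices of K, each written with vertices in increasing order, are:

  0-simplices (6): [0], [1], [2], [3], [4], [5]
  1-simplices (12): [0,1], [0,2], [0,4], [0,5], [1,3], [1,4], [1,5], [2,3], [2,4], [2,5], [3,4], [3,5]
  2-simplices (8): [0,1,4], [0,1,5], [0,2,4], [0,2,5], [1,3,4], [1,3,5], [2,3,4], [2,3,5]

giving chain groups C_0 ≅ Z^6, C_1 ≅ Z^12, C_2 ≅ Z^8.

The boundary map ∂_1: C_1 → C_0 maps an edge to its endpoints' difference, ∂[p,q] = q − p. For instance
  ∂[3,5] = [5] − [3].
As a 6×12 matrix over Z this has rank 5, with invariant factors (1,1,1,1,1).

The boundary map ∂_2: C_2 → C_1 maps a triangle to the signed sum of its edges. For instance
  ∂[0,1,5] = [1,5] − [0,5] + [0,1],
  ∂[1,3,4] = [3,4] − [1,4] + [1,3].
The 12×8 boundary matrix has rank 7 and Smith normal form diag(1,1,1,1,1,1,1).

Reading off H_k = ker ∂_k / im ∂_{k+1}:

  H_0: rank C_0 − rank ∂_1 = 6 − 5 = 1, and the invariant factors of ∂_1 are all 1, so H_0 = Z.
  H_1: rank ker ∂_1 − rank ∂_2 = (12 − 5) − 7 = 0, and the invariant factors of ∂_2 are all 1, so H_1 = 0.
  H_2: rank ker ∂_2 − rank ∂_3 = (8 − 7) − 0 = 1, and there is no ∂_3, so H_2 = Z.

H_0 = Z,  H_1 = 0,  H_2 = Z.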